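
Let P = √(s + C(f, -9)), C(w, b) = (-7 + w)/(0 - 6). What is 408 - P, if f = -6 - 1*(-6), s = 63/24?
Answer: 408 - √546/12 ≈ 406.05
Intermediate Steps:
s = 21/8 (s = 63*(1/24) = 21/8 ≈ 2.6250)
f = 0 (f = -6 + 6 = 0)
C(w, b) = 7/6 - w/6 (C(w, b) = (-7 + w)/(-6) = (-7 + w)*(-⅙) = 7/6 - w/6)
P = √546/12 (P = √(21/8 + (7/6 - ⅙*0)) = √(21/8 + (7/6 + 0)) = √(21/8 + 7/6) = √(91/24) = √546/12 ≈ 1.9472)
408 - P = 408 - √546/12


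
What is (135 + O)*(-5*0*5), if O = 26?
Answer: 0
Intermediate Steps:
(135 + O)*(-5*0*5) = (135 + 26)*(-5*0*5) = 161*(0*5) = 161*0 = 0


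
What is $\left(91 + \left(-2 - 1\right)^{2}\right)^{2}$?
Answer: $10000$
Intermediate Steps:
$\left(91 + \left(-2 - 1\right)^{2}\right)^{2} = \left(91 + \left(-3\right)^{2}\right)^{2} = \left(91 + 9\right)^{2} = 100^{2} = 10000$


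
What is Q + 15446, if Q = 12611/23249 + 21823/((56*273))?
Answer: 5490682937447/355430712 ≈ 15448.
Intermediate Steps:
Q = 700159895/355430712 (Q = 12611*(1/23249) + 21823/15288 = 12611/23249 + 21823*(1/15288) = 12611/23249 + 21823/15288 = 700159895/355430712 ≈ 1.9699)
Q + 15446 = 700159895/355430712 + 15446 = 5490682937447/355430712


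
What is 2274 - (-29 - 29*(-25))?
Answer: 1578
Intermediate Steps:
2274 - (-29 - 29*(-25)) = 2274 - (-29 + 725) = 2274 - 1*696 = 2274 - 696 = 1578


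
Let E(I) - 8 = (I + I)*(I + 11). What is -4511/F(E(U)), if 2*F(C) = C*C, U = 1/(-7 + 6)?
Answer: -4511/72 ≈ -62.653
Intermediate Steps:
U = -1 (U = 1/(-1) = -1)
E(I) = 8 + 2*I*(11 + I) (E(I) = 8 + (I + I)*(I + 11) = 8 + (2*I)*(11 + I) = 8 + 2*I*(11 + I))
F(C) = C²/2 (F(C) = (C*C)/2 = C²/2)
-4511/F(E(U)) = -4511*2/(8 + 2*(-1)² + 22*(-1))² = -4511*2/(8 + 2*1 - 22)² = -4511*2/(8 + 2 - 22)² = -4511/((½)*(-12)²) = -4511/((½)*144) = -4511/72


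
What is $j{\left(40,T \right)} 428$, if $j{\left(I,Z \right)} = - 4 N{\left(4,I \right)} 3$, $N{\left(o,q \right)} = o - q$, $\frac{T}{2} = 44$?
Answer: $184896$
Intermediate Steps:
$T = 88$ ($T = 2 \cdot 44 = 88$)
$j{\left(I,Z \right)} = -48 + 12 I$ ($j{\left(I,Z \right)} = - 4 \left(4 - I\right) 3 = \left(-16 + 4 I\right) 3 = -48 + 12 I$)
$j{\left(40,T \right)} 428 = \left(-48 + 12 \cdot 40\right) 428 = \left(-48 + 480\right) 428 = 432 \cdot 428 = 184896$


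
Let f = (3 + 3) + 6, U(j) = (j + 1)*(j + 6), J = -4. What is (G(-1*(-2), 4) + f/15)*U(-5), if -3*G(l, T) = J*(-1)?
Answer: 32/15 ≈ 2.1333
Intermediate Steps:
G(l, T) = -4/3 (G(l, T) = -(-4)*(-1)/3 = -1/3*4 = -4/3)
U(j) = (1 + j)*(6 + j)
f = 12 (f = 6 + 6 = 12)
(G(-1*(-2), 4) + f/15)*U(-5) = (-4/3 + 12/15)*(6 + (-5)**2 + 7*(-5)) = (-4/3 + 12*(1/15))*(6 + 25 - 35) = (-4/3 + 4/5)*(-4) = -8/15*(-4) = 32/15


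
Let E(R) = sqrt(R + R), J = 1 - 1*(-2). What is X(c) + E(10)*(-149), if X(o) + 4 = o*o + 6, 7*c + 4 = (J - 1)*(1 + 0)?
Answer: 102/49 - 298*sqrt(5) ≈ -664.27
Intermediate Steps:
J = 3 (J = 1 + 2 = 3)
c = -2/7 (c = -4/7 + ((3 - 1)*(1 + 0))/7 = -4/7 + (2*1)/7 = -4/7 + (1/7)*2 = -4/7 + 2/7 = -2/7 ≈ -0.28571)
E(R) = sqrt(2)*sqrt(R) (E(R) = sqrt(2*R) = sqrt(2)*sqrt(R))
X(o) = 2 + o**2 (X(o) = -4 + (o*o + 6) = -4 + (o**2 + 6) = -4 + (6 + o**2) = 2 + o**2)
X(c) + E(10)*(-149) = (2 + (-2/7)**2) + (sqrt(2)*sqrt(10))*(-149) = (2 + 4/49) + (2*sqrt(5))*(-149) = 102/49 - 298*sqrt(5)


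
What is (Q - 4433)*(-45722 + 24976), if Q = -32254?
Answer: 761108502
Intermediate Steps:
(Q - 4433)*(-45722 + 24976) = (-32254 - 4433)*(-45722 + 24976) = -36687*(-20746) = 761108502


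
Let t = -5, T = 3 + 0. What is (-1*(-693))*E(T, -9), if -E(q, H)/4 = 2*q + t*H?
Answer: -141372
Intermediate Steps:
T = 3
E(q, H) = -8*q + 20*H (E(q, H) = -4*(2*q - 5*H) = -4*(-5*H + 2*q) = -8*q + 20*H)
(-1*(-693))*E(T, -9) = (-1*(-693))*(-8*3 + 20*(-9)) = 693*(-24 - 180) = 693*(-204) = -141372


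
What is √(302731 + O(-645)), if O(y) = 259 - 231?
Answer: √302759 ≈ 550.24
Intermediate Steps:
O(y) = 28
√(302731 + O(-645)) = √(302731 + 28) = √302759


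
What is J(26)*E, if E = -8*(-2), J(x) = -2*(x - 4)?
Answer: -704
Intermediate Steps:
J(x) = 8 - 2*x (J(x) = -2*(-4 + x) = 8 - 2*x)
E = 16
J(26)*E = (8 - 2*26)*16 = (8 - 52)*16 = -44*16 = -704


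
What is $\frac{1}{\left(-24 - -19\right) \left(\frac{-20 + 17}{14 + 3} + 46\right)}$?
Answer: $- \frac{17}{3895} \approx -0.0043646$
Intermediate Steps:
$\frac{1}{\left(-24 - -19\right) \left(\frac{-20 + 17}{14 + 3} + 46\right)} = \frac{1}{\left(-24 + 19\right) \left(- \frac{3}{17} + 46\right)} = \frac{1}{\left(-5\right) \left(\left(-3\right) \frac{1}{17} + 46\right)} = \frac{1}{\left(-5\right) \left(- \frac{3}{17} + 46\right)} = \frac{1}{\left(-5\right) \frac{779}{17}} = \frac{1}{- \frac{3895}{17}} = - \frac{17}{3895}$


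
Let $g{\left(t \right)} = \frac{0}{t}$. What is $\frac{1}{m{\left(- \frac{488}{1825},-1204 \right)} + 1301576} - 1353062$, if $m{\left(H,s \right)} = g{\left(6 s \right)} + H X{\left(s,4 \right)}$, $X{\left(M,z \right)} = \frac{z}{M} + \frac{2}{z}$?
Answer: $- \frac{967423314134703803}{714988163244} \approx -1.3531 \cdot 10^{6}$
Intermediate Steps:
$X{\left(M,z \right)} = \frac{2}{z} + \frac{z}{M}$
$g{\left(t \right)} = 0$
$m{\left(H,s \right)} = H \left(\frac{1}{2} + \frac{4}{s}\right)$ ($m{\left(H,s \right)} = 0 + H \left(\frac{2}{4} + \frac{4}{s}\right) = 0 + H \left(2 \cdot \frac{1}{4} + \frac{4}{s}\right) = 0 + H \left(\frac{1}{2} + \frac{4}{s}\right) = H \left(\frac{1}{2} + \frac{4}{s}\right)$)
$\frac{1}{m{\left(- \frac{488}{1825},-1204 \right)} + 1301576} - 1353062 = \frac{1}{\frac{- \frac{488}{1825} \left(8 - 1204\right)}{2 \left(-1204\right)} + 1301576} - 1353062 = \frac{1}{\frac{1}{2} \left(\left(-488\right) \frac{1}{1825}\right) \left(- \frac{1}{1204}\right) \left(-1196\right) + 1301576} - 1353062 = \frac{1}{\frac{1}{2} \left(- \frac{488}{1825}\right) \left(- \frac{1}{1204}\right) \left(-1196\right) + 1301576} - 1353062 = \frac{1}{- \frac{72956}{549325} + 1301576} - 1353062 = \frac{1}{\frac{714988163244}{549325}} - 1353062 = \frac{549325}{714988163244} - 1353062 = - \frac{967423314134703803}{714988163244}$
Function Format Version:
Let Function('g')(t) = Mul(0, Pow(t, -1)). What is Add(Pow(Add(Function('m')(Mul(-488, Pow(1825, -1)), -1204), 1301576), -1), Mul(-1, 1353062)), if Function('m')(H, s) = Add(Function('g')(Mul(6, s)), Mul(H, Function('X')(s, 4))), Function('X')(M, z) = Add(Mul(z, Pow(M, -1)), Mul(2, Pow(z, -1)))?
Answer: Rational(-967423314134703803, 714988163244) ≈ -1.3531e+6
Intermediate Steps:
Function('X')(M, z) = Add(Mul(2, Pow(z, -1)), Mul(z, Pow(M, -1)))
Function('g')(t) = 0
Function('m')(H, s) = Mul(H, Add(Rational(1, 2), Mul(4, Pow(s, -1)))) (Function('m')(H, s) = Add(0, Mul(H, Add(Mul(2, Pow(4, -1)), Mul(4, Pow(s, -1))))) = Add(0, Mul(H, Add(Mul(2, Rational(1, 4)), Mul(4, Pow(s, -1))))) = Add(0, Mul(H, Add(Rational(1, 2), Mul(4, Pow(s, -1))))) = Mul(H, Add(Rational(1, 2), Mul(4, Pow(s, -1)))))
Add(Pow(Add(Function('m')(Mul(-488, Pow(1825, -1)), -1204), 1301576), -1), Mul(-1, 1353062)) = Add(Pow(Add(Mul(Rational(1, 2), Mul(-488, Pow(1825, -1)), Pow(-1204, -1), Add(8, -1204)), 1301576), -1), Mul(-1, 1353062)) = Add(Pow(Add(Mul(Rational(1, 2), Mul(-488, Rational(1, 1825)), Rational(-1, 1204), -1196), 1301576), -1), -1353062) = Add(Pow(Add(Mul(Rational(1, 2), Rational(-488, 1825), Rational(-1, 1204), -1196), 1301576), -1), -1353062) = Add(Pow(Add(Rational(-72956, 549325), 1301576), -1), -1353062) = Add(Pow(Rational(714988163244, 549325), -1), -1353062) = Add(Rational(549325, 714988163244), -1353062) = Rational(-967423314134703803, 714988163244)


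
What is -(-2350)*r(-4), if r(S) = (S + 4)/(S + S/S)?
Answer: 0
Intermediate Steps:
r(S) = (4 + S)/(1 + S) (r(S) = (4 + S)/(S + 1) = (4 + S)/(1 + S))
-(-2350)*r(-4) = -(-2350)*(4 - 4)/(1 - 4) = -(-2350)*0/(-3) = -(-2350)*(-⅓*0) = -(-2350)*0 = -235*0 = 0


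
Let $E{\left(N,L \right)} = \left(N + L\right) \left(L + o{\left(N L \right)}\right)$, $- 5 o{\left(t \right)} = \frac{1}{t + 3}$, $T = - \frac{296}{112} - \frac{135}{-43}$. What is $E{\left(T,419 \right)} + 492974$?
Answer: $\frac{255815399615411}{382531870} \approx 6.6874 \cdot 10^{5}$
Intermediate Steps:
$T = \frac{299}{602}$ ($T = \left(-296\right) \frac{1}{112} - - \frac{135}{43} = - \frac{37}{14} + \frac{135}{43} = \frac{299}{602} \approx 0.49668$)
$o{\left(t \right)} = - \frac{1}{5 \left(3 + t\right)}$ ($o{\left(t \right)} = - \frac{1}{5 \left(t + 3\right)} = - \frac{1}{5 \left(3 + t\right)}$)
$E{\left(N,L \right)} = \left(L + N\right) \left(L - \frac{1}{15 + 5 L N}\right)$ ($E{\left(N,L \right)} = \left(N + L\right) \left(L - \frac{1}{15 + 5 N L}\right) = \left(L + N\right) \left(L - \frac{1}{15 + 5 L N}\right)$)
$E{\left(T,419 \right)} + 492974 = \frac{\left(-1\right) 419 - \frac{299}{602} + 5 \cdot 419 \left(3 + 419 \cdot \frac{299}{602}\right) \left(419 + \frac{299}{602}\right)}{5 \left(3 + 419 \cdot \frac{299}{602}\right)} + 492974 = \frac{-419 - \frac{299}{602} + 5 \cdot 419 \left(3 + \frac{125281}{602}\right) \frac{252537}{602}}{5 \left(3 + \frac{125281}{602}\right)} + 492974 = \frac{-419 - \frac{299}{602} + 5 \cdot 419 \cdot \frac{127087}{602} \cdot \frac{252537}{602}}{5 \cdot \frac{127087}{602}} + 492974 = \frac{1}{5} \cdot \frac{602}{127087} \left(-419 - \frac{299}{602} + \frac{67237285561305}{362404}\right) + 492974 = \frac{1}{5} \cdot \frac{602}{127087} \cdot \frac{67237133534031}{362404} + 492974 = \frac{67237133534031}{382531870} + 492974 = \frac{255815399615411}{382531870}$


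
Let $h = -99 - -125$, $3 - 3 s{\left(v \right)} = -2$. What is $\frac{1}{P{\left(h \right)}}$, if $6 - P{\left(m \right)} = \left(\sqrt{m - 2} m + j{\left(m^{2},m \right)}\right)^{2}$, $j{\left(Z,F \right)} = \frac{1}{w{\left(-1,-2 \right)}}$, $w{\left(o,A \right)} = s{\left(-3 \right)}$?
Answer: $- \frac{375425}{6088237003} + \frac{13000 \sqrt{6}}{54794133027} \approx -6.1083 \cdot 10^{-5}$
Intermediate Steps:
$s{\left(v \right)} = \frac{5}{3}$ ($s{\left(v \right)} = 1 - - \frac{2}{3} = 1 + \frac{2}{3} = \frac{5}{3}$)
$w{\left(o,A \right)} = \frac{5}{3}$
$h = 26$ ($h = -99 + 125 = 26$)
$j{\left(Z,F \right)} = \frac{3}{5}$ ($j{\left(Z,F \right)} = \frac{1}{\frac{5}{3}} = \frac{3}{5}$)
$P{\left(m \right)} = 6 - \left(\frac{3}{5} + m \sqrt{-2 + m}\right)^{2}$ ($P{\left(m \right)} = 6 - \left(\sqrt{m - 2} m + \frac{3}{5}\right)^{2} = 6 - \left(\sqrt{-2 + m} m + \frac{3}{5}\right)^{2} = 6 - \left(m \sqrt{-2 + m} + \frac{3}{5}\right)^{2} = 6 - \left(\frac{3}{5} + m \sqrt{-2 + m}\right)^{2}$)
$\frac{1}{P{\left(h \right)}} = \frac{1}{6 - \frac{\left(3 + 5 \cdot 26 \sqrt{-2 + 26}\right)^{2}}{25}} = \frac{1}{6 - \frac{\left(3 + 5 \cdot 26 \sqrt{24}\right)^{2}}{25}} = \frac{1}{6 - \frac{\left(3 + 5 \cdot 26 \cdot 2 \sqrt{6}\right)^{2}}{25}} = \frac{1}{6 - \frac{\left(3 + 260 \sqrt{6}\right)^{2}}{25}}$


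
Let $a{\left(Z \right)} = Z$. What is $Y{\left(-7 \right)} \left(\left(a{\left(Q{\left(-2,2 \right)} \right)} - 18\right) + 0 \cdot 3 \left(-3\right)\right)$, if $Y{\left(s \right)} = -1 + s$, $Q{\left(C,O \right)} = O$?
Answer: $128$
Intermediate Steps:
$Y{\left(-7 \right)} \left(\left(a{\left(Q{\left(-2,2 \right)} \right)} - 18\right) + 0 \cdot 3 \left(-3\right)\right) = \left(-1 - 7\right) \left(\left(2 - 18\right) + 0 \cdot 3 \left(-3\right)\right) = - 8 \left(\left(2 - 18\right) + 0 \left(-3\right)\right) = - 8 \left(-16 + 0\right) = \left(-8\right) \left(-16\right) = 128$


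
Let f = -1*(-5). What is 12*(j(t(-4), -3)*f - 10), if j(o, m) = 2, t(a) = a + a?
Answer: 0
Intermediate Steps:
t(a) = 2*a
f = 5
12*(j(t(-4), -3)*f - 10) = 12*(2*5 - 10) = 12*(10 - 10) = 12*0 = 0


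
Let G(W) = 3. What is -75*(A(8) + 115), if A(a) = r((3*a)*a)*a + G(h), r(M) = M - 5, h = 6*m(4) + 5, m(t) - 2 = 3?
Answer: -121050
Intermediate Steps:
m(t) = 5 (m(t) = 2 + 3 = 5)
h = 35 (h = 6*5 + 5 = 30 + 5 = 35)
r(M) = -5 + M
A(a) = 3 + a*(-5 + 3*a**2) (A(a) = (-5 + (3*a)*a)*a + 3 = (-5 + 3*a**2)*a + 3 = a*(-5 + 3*a**2) + 3 = 3 + a*(-5 + 3*a**2))
-75*(A(8) + 115) = -75*((3 + 8*(-5 + 3*8**2)) + 115) = -75*((3 + 8*(-5 + 3*64)) + 115) = -75*((3 + 8*(-5 + 192)) + 115) = -75*((3 + 8*187) + 115) = -75*((3 + 1496) + 115) = -75*(1499 + 115) = -75*1614 = -121050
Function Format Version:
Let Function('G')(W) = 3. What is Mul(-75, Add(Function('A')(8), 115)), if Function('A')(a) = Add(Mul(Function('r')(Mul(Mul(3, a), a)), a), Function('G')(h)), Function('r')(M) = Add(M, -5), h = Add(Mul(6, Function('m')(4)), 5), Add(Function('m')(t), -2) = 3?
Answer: -121050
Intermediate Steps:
Function('m')(t) = 5 (Function('m')(t) = Add(2, 3) = 5)
h = 35 (h = Add(Mul(6, 5), 5) = Add(30, 5) = 35)
Function('r')(M) = Add(-5, M)
Function('A')(a) = Add(3, Mul(a, Add(-5, Mul(3, Pow(a, 2))))) (Function('A')(a) = Add(Mul(Add(-5, Mul(Mul(3, a), a)), a), 3) = Add(Mul(Add(-5, Mul(3, Pow(a, 2))), a), 3) = Add(Mul(a, Add(-5, Mul(3, Pow(a, 2)))), 3) = Add(3, Mul(a, Add(-5, Mul(3, Pow(a, 2))))))
Mul(-75, Add(Function('A')(8), 115)) = Mul(-75, Add(Add(3, Mul(8, Add(-5, Mul(3, Pow(8, 2))))), 115)) = Mul(-75, Add(Add(3, Mul(8, Add(-5, Mul(3, 64)))), 115)) = Mul(-75, Add(Add(3, Mul(8, Add(-5, 192))), 115)) = Mul(-75, Add(Add(3, Mul(8, 187)), 115)) = Mul(-75, Add(Add(3, 1496), 115)) = Mul(-75, Add(1499, 115)) = Mul(-75, 1614) = -121050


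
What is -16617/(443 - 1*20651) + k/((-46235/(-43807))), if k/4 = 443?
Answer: 523144858609/311438960 ≈ 1679.8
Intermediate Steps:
k = 1772 (k = 4*443 = 1772)
-16617/(443 - 1*20651) + k/((-46235/(-43807))) = -16617/(443 - 1*20651) + 1772/((-46235/(-43807))) = -16617/(443 - 20651) + 1772/((-46235*(-1/43807))) = -16617/(-20208) + 1772/(46235/43807) = -16617*(-1/20208) + 1772*(43807/46235) = 5539/6736 + 77626004/46235 = 523144858609/311438960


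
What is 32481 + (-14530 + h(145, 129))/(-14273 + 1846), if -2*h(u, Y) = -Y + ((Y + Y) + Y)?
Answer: 403656046/12427 ≈ 32482.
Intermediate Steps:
h(u, Y) = -Y (h(u, Y) = -(-Y + ((Y + Y) + Y))/2 = -(-Y + (2*Y + Y))/2 = -(-Y + 3*Y)/2 = -Y)
32481 + (-14530 + h(145, 129))/(-14273 + 1846) = 32481 + (-14530 - 1*129)/(-14273 + 1846) = 32481 + (-14530 - 129)/(-12427) = 32481 - 14659*(-1/12427) = 32481 + 14659/12427 = 403656046/12427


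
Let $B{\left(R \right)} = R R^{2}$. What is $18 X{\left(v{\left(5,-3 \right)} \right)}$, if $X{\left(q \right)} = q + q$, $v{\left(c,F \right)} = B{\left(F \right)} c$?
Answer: $-4860$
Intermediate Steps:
$B{\left(R \right)} = R^{3}$
$v{\left(c,F \right)} = c F^{3}$ ($v{\left(c,F \right)} = F^{3} c = c F^{3}$)
$X{\left(q \right)} = 2 q$
$18 X{\left(v{\left(5,-3 \right)} \right)} = 18 \cdot 2 \cdot 5 \left(-3\right)^{3} = 18 \cdot 2 \cdot 5 \left(-27\right) = 18 \cdot 2 \left(-135\right) = 18 \left(-270\right) = -4860$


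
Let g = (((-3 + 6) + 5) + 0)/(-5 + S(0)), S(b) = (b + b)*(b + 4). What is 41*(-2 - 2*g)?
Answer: 246/5 ≈ 49.200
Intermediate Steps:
S(b) = 2*b*(4 + b) (S(b) = (2*b)*(4 + b) = 2*b*(4 + b))
g = -8/5 (g = (((-3 + 6) + 5) + 0)/(-5 + 2*0*(4 + 0)) = ((3 + 5) + 0)/(-5 + 2*0*4) = (8 + 0)/(-5 + 0) = 8/(-5) = 8*(-1/5) = -8/5 ≈ -1.6000)
41*(-2 - 2*g) = 41*(-2 - 2*(-8/5)) = 41*(-2 + 16/5) = 41*(6/5) = 246/5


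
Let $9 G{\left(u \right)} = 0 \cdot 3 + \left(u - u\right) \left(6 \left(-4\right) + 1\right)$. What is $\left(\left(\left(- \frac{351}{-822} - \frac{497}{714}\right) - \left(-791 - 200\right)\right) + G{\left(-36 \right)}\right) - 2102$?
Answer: $- \frac{7764437}{6987} \approx -1111.3$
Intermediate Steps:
$G{\left(u \right)} = 0$ ($G{\left(u \right)} = \frac{0 \cdot 3 + \left(u - u\right) \left(6 \left(-4\right) + 1\right)}{9} = \frac{0 + 0 \left(-24 + 1\right)}{9} = \frac{0 + 0 \left(-23\right)}{9} = \frac{0 + 0}{9} = \frac{1}{9} \cdot 0 = 0$)
$\left(\left(\left(- \frac{351}{-822} - \frac{497}{714}\right) - \left(-791 - 200\right)\right) + G{\left(-36 \right)}\right) - 2102 = \left(\left(\left(- \frac{351}{-822} - \frac{497}{714}\right) - \left(-791 - 200\right)\right) + 0\right) - 2102 = \left(\left(\left(\left(-351\right) \left(- \frac{1}{822}\right) - \frac{71}{102}\right) - \left(-791 - 200\right)\right) + 0\right) - 2102 = \left(\left(\left(\frac{117}{274} - \frac{71}{102}\right) - -991\right) + 0\right) - 2102 = \left(\left(- \frac{1880}{6987} + 991\right) + 0\right) - 2102 = \left(\frac{6922237}{6987} + 0\right) - 2102 = \frac{6922237}{6987} - 2102 = - \frac{7764437}{6987}$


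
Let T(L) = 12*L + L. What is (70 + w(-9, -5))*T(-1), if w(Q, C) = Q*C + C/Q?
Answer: -13520/9 ≈ -1502.2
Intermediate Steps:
w(Q, C) = C*Q + C/Q
T(L) = 13*L
(70 + w(-9, -5))*T(-1) = (70 + (-5*(-9) - 5/(-9)))*(13*(-1)) = (70 + (45 - 5*(-⅑)))*(-13) = (70 + (45 + 5/9))*(-13) = (70 + 410/9)*(-13) = (1040/9)*(-13) = -13520/9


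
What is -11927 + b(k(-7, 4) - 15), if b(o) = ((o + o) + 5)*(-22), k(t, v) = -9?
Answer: -10981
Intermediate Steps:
b(o) = -110 - 44*o (b(o) = (2*o + 5)*(-22) = (5 + 2*o)*(-22) = -110 - 44*o)
-11927 + b(k(-7, 4) - 15) = -11927 + (-110 - 44*(-9 - 15)) = -11927 + (-110 - 44*(-24)) = -11927 + (-110 + 1056) = -11927 + 946 = -10981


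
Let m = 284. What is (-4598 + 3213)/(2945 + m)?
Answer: -1385/3229 ≈ -0.42893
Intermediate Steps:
(-4598 + 3213)/(2945 + m) = (-4598 + 3213)/(2945 + 284) = -1385/3229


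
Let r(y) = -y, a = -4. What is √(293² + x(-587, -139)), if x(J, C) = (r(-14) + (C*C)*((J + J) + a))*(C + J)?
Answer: √16523935873 ≈ 1.2855e+5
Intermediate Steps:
x(J, C) = (14 + C²*(-4 + 2*J))*(C + J) (x(J, C) = (-1*(-14) + (C*C)*((J + J) - 4))*(C + J) = (14 + C²*(2*J - 4))*(C + J) = (14 + C²*(-4 + 2*J))*(C + J))
√(293² + x(-587, -139)) = √(293² + (-4*(-139)³ + 14*(-139) + 14*(-587) - 4*(-587)*(-139)² + 2*(-587)*(-139)³ + 2*(-139)²*(-587)²)) = √(85849 + (-4*(-2685619) - 1946 - 8218 - 4*(-587)*19321 + 2*(-587)*(-2685619) + 2*19321*344569)) = √(85849 + (10742476 - 1946 - 8218 + 45365708 + 3152916706 + 13314835298)) = √(85849 + 16523850024) = √16523935873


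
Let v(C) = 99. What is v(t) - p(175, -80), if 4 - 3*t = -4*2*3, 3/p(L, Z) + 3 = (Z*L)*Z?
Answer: 110879700/1119997 ≈ 99.000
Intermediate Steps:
p(L, Z) = 3/(-3 + L*Z²) (p(L, Z) = 3/(-3 + (Z*L)*Z) = 3/(-3 + (L*Z)*Z) = 3/(-3 + L*Z²))
t = 28/3 (t = 4/3 - (-4*2)*3/3 = 4/3 - (-8)*3/3 = 4/3 - ⅓*(-24) = 4/3 + 8 = 28/3 ≈ 9.3333)
v(t) - p(175, -80) = 99 - 3/(-3 + 175*(-80)²) = 99 - 3/(-3 + 175*6400) = 99 - 3/(-3 + 1120000) = 99 - 3/1119997 = 110879700/1119997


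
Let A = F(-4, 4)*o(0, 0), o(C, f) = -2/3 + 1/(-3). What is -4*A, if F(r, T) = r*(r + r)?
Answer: 128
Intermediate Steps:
F(r, T) = 2*r² (F(r, T) = r*(2*r) = 2*r²)
o(C, f) = -1 (o(C, f) = -2*⅓ + 1*(-⅓) = -⅔ - ⅓ = -1)
A = -32 (A = (2*(-4)²)*(-1) = (2*16)*(-1) = 32*(-1) = -32)
-4*A = -4*(-32) = 128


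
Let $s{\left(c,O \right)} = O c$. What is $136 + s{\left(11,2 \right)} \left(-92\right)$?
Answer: $-1888$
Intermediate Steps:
$136 + s{\left(11,2 \right)} \left(-92\right) = 136 + 2 \cdot 11 \left(-92\right) = 136 + 22 \left(-92\right) = 136 - 2024 = -1888$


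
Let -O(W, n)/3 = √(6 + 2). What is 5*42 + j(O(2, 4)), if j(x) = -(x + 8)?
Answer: 202 + 6*√2 ≈ 210.49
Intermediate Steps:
O(W, n) = -6*√2 (O(W, n) = -3*√(6 + 2) = -6*√2)
j(x) = -8 - x (j(x) = -(8 + x) = -8 - x)
5*42 + j(O(2, 4)) = 5*42 + (-8 - (-6)*√2) = 210 + (-8 + 6*√2) = 202 + 6*√2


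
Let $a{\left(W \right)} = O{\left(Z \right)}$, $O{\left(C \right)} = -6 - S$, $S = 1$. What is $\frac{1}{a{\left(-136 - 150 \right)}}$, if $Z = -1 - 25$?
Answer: $- \frac{1}{7} \approx -0.14286$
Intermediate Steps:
$Z = -26$ ($Z = -1 - 25 = -26$)
$O{\left(C \right)} = -7$ ($O{\left(C \right)} = -6 - 1 = -7$)
$a{\left(W \right)} = -7$
$\frac{1}{a{\left(-136 - 150 \right)}} = \frac{1}{-7} = - \frac{1}{7}$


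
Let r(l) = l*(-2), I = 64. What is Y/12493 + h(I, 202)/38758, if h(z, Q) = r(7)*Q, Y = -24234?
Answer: -487295788/242101847 ≈ -2.0128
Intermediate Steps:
r(l) = -2*l
h(z, Q) = -14*Q (h(z, Q) = (-2*7)*Q = -14*Q)
Y/12493 + h(I, 202)/38758 = -24234/12493 - 14*202/38758 = -24234*1/12493 - 2828*1/38758 = -24234/12493 - 1414/19379 = -487295788/242101847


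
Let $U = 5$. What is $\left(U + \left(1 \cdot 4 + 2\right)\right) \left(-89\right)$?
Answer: $-979$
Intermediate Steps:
$\left(U + \left(1 \cdot 4 + 2\right)\right) \left(-89\right) = \left(5 + \left(1 \cdot 4 + 2\right)\right) \left(-89\right) = \left(5 + \left(4 + 2\right)\right) \left(-89\right) = \left(5 + 6\right) \left(-89\right) = 11 \left(-89\right) = -979$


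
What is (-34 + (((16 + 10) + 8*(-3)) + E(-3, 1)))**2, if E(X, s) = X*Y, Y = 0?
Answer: 1024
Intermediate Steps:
E(X, s) = 0 (E(X, s) = X*0 = 0)
(-34 + (((16 + 10) + 8*(-3)) + E(-3, 1)))**2 = (-34 + (((16 + 10) + 8*(-3)) + 0))**2 = (-34 + ((26 - 24) + 0))**2 = (-34 + (2 + 0))**2 = (-34 + 2)**2 = (-32)**2 = 1024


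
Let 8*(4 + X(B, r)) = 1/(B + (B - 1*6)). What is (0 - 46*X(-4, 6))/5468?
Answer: 10327/306208 ≈ 0.033725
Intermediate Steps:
X(B, r) = -4 + 1/(8*(-6 + 2*B)) (X(B, r) = -4 + 1/(8*(B + (B - 1*6))) = -4 + 1/(8*(B + (B - 6))) = -4 + 1/(8*(B + (-6 + B))) = -4 + 1/(8*(-6 + 2*B)))
(0 - 46*X(-4, 6))/5468 = (0 - 23*(193 - 64*(-4))/(8*(-3 - 4)))/5468 = (0 - 23*(193 + 256)/(8*(-7)))*(1/5468) = (0 - 23*(-1)*449/(8*7))*(1/5468) = (0 - 46*(-449/112))*(1/5468) = (0 + 10327/56)*(1/5468) = (10327/56)*(1/5468) = 10327/306208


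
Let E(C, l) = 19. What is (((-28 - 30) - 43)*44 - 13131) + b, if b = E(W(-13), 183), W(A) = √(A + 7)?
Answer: -17556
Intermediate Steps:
W(A) = √(7 + A)
b = 19
(((-28 - 30) - 43)*44 - 13131) + b = (((-28 - 30) - 43)*44 - 13131) + 19 = ((-58 - 43)*44 - 13131) + 19 = (-101*44 - 13131) + 19 = (-4444 - 13131) + 19 = -17575 + 19 = -17556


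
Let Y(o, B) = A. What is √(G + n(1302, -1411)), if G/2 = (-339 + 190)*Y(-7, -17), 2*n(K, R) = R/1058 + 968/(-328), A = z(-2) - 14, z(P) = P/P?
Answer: 25*√22035491/1886 ≈ 62.224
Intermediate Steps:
z(P) = 1
A = -13 (A = 1 - 14 = -13)
Y(o, B) = -13
n(K, R) = -121/82 + R/2116 (n(K, R) = (R/1058 + 968/(-328))/2 = (R*(1/1058) + 968*(-1/328))/2 = (R/1058 - 121/41)/2 = (-121/41 + R/1058)/2 = -121/82 + R/2116)
G = 3874 (G = 2*((-339 + 190)*(-13)) = 2*(-149*(-13)) = 2*1937 = 3874)
√(G + n(1302, -1411)) = √(3874 + (-121/82 + (1/2116)*(-1411))) = √(3874 + (-121/82 - 1411/2116)) = √(3874 - 185869/86756) = √(335906875/86756) = 25*√22035491/1886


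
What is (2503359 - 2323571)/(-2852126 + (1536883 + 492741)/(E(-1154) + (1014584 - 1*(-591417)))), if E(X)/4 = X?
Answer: -143954903190/2283674882443 ≈ -0.063037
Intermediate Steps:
E(X) = 4*X
(2503359 - 2323571)/(-2852126 + (1536883 + 492741)/(E(-1154) + (1014584 - 1*(-591417)))) = (2503359 - 2323571)/(-2852126 + (1536883 + 492741)/(4*(-1154) + (1014584 - 1*(-591417)))) = 179788/(-2852126 + 2029624/(-4616 + (1014584 + 591417))) = 179788/(-2852126 + 2029624/(-4616 + 1606001)) = 179788/(-2852126 + 2029624/1601385) = 179788/(-4567349764886/1601385) = 179788*(-1601385/4567349764886) = -143954903190/2283674882443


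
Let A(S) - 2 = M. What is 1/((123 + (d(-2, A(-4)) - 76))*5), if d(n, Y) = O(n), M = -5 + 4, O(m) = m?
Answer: 1/225 ≈ 0.0044444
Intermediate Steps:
M = -1
A(S) = 1 (A(S) = 2 - 1 = 1)
d(n, Y) = n
1/((123 + (d(-2, A(-4)) - 76))*5) = 1/((123 + (-2 - 76))*5) = 1/((123 - 78)*5) = 1/(45*5) = 1/225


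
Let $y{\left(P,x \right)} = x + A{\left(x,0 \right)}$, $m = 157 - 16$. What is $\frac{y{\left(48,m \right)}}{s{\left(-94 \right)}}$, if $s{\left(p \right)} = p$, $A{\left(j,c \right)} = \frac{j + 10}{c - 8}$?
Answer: $- \frac{977}{752} \approx -1.2992$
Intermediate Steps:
$A{\left(j,c \right)} = \frac{10 + j}{-8 + c}$
$m = 141$
$y{\left(P,x \right)} = - \frac{5}{4} + \frac{7 x}{8}$ ($y{\left(P,x \right)} = x + \frac{10 + x}{-8 + 0} = x + \frac{10 + x}{-8} = x - \frac{10 + x}{8} = x - \left(\frac{5}{4} + \frac{x}{8}\right) = - \frac{5}{4} + \frac{7 x}{8}$)
$\frac{y{\left(48,m \right)}}{s{\left(-94 \right)}} = \frac{- \frac{5}{4} + \frac{7}{8} \cdot 141}{-94} = \left(- \frac{5}{4} + \frac{987}{8}\right) \left(- \frac{1}{94}\right) = \frac{977}{8} \left(- \frac{1}{94}\right) = - \frac{977}{752}$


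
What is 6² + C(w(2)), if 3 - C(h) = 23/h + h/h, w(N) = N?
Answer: 53/2 ≈ 26.500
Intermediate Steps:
C(h) = 2 - 23/h (C(h) = 3 - (23/h + h/h) = 3 - (23/h + 1) = 3 - (1 + 23/h) = 3 + (-1 - 23/h) = 2 - 23/h)
6² + C(w(2)) = 6² + (2 - 23/2) = 36 + (2 - 23*½) = 36 + (2 - 23/2) = 36 - 19/2 = 53/2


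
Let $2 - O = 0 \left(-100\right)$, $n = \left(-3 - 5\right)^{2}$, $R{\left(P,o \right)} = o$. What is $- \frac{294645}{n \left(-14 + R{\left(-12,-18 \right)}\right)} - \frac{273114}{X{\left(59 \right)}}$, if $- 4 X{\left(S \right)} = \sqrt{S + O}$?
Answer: $\frac{294645}{2048} + \frac{1092456 \sqrt{61}}{61} \approx 1.4002 \cdot 10^{5}$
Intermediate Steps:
$n = 64$ ($n = \left(-8\right)^{2} = 64$)
$O = 2$ ($O = 2 - 0 \left(-100\right) = 2 - 0 = 2 + 0 = 2$)
$X{\left(S \right)} = - \frac{\sqrt{2 + S}}{4}$ ($X{\left(S \right)} = - \frac{\sqrt{S + 2}}{4} = - \frac{\sqrt{2 + S}}{4}$)
$- \frac{294645}{n \left(-14 + R{\left(-12,-18 \right)}\right)} - \frac{273114}{X{\left(59 \right)}} = - \frac{294645}{64 \left(-14 - 18\right)} - \frac{273114}{\left(- \frac{1}{4}\right) \sqrt{2 + 59}} = - \frac{294645}{64 \left(-32\right)} - \frac{273114}{\left(- \frac{1}{4}\right) \sqrt{61}} = - \frac{294645}{-2048} - 273114 \left(- \frac{4 \sqrt{61}}{61}\right) = \left(-294645\right) \left(- \frac{1}{2048}\right) + \frac{1092456 \sqrt{61}}{61} = \frac{294645}{2048} + \frac{1092456 \sqrt{61}}{61}$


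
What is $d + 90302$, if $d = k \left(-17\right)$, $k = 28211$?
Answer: $-389285$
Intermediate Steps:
$d = -479587$ ($d = 28211 \left(-17\right) = -479587$)
$d + 90302 = -479587 + 90302 = -389285$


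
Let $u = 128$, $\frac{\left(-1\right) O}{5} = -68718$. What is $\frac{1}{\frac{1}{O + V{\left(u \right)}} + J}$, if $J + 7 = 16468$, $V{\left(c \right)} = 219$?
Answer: $\frac{343809}{5659439950} \approx 6.075 \cdot 10^{-5}$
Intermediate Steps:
$O = 343590$ ($O = \left(-5\right) \left(-68718\right) = 343590$)
$J = 16461$ ($J = -7 + 16468 = 16461$)
$\frac{1}{\frac{1}{O + V{\left(u \right)}} + J} = \frac{1}{\frac{1}{343590 + 219} + 16461} = \frac{1}{\frac{1}{343809} + 16461} = \frac{1}{\frac{5659439950}{343809}} = \frac{343809}{5659439950}$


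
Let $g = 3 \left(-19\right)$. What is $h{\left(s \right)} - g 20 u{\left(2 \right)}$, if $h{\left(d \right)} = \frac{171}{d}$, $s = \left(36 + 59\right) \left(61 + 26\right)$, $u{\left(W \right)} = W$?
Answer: $\frac{330603}{145} \approx 2280.0$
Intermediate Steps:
$g = -57$
$s = 8265$ ($s = 95 \cdot 87 = 8265$)
$h{\left(s \right)} - g 20 u{\left(2 \right)} = \frac{171}{8265} - \left(-57\right) 20 \cdot 2 = 171 \cdot \frac{1}{8265} - \left(-1140\right) 2 = \frac{3}{145} - -2280 = \frac{3}{145} + 2280 = \frac{330603}{145}$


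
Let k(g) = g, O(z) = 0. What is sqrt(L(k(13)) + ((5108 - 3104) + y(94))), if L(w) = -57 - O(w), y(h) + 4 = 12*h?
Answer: sqrt(3071) ≈ 55.417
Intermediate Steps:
y(h) = -4 + 12*h
L(w) = -57 (L(w) = -57 - 1*0 = -57 + 0 = -57)
sqrt(L(k(13)) + ((5108 - 3104) + y(94))) = sqrt(-57 + ((5108 - 3104) + (-4 + 12*94))) = sqrt(-57 + (2004 + (-4 + 1128))) = sqrt(-57 + (2004 + 1124)) = sqrt(-57 + 3128) = sqrt(3071)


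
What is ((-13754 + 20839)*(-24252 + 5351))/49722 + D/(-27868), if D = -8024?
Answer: -932876204363/346413174 ≈ -2693.0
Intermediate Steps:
((-13754 + 20839)*(-24252 + 5351))/49722 + D/(-27868) = ((-13754 + 20839)*(-24252 + 5351))/49722 - 8024/(-27868) = (7085*(-18901))*(1/49722) - 8024*(-1/27868) = -133913585*1/49722 + 2006/6967 = -133913585/49722 + 2006/6967 = -932876204363/346413174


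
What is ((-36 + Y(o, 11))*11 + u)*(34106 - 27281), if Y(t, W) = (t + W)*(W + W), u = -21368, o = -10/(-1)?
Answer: -113854650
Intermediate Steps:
o = 10 (o = -10*(-1) = 10)
Y(t, W) = 2*W*(W + t) (Y(t, W) = (W + t)*(2*W) = 2*W*(W + t))
((-36 + Y(o, 11))*11 + u)*(34106 - 27281) = ((-36 + 2*11*(11 + 10))*11 - 21368)*(34106 - 27281) = ((-36 + 2*11*21)*11 - 21368)*6825 = ((-36 + 462)*11 - 21368)*6825 = (426*11 - 21368)*6825 = (4686 - 21368)*6825 = -16682*6825 = -113854650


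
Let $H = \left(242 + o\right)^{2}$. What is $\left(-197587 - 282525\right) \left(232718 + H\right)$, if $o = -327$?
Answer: $-115199513616$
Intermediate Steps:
$H = 7225$ ($H = \left(242 - 327\right)^{2} = \left(-85\right)^{2} = 7225$)
$\left(-197587 - 282525\right) \left(232718 + H\right) = \left(-197587 - 282525\right) \left(232718 + 7225\right) = \left(-480112\right) 239943 = -115199513616$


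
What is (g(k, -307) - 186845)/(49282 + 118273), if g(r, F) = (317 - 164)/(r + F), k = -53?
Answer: -7473817/6702200 ≈ -1.1151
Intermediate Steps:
g(r, F) = 153/(F + r)
(g(k, -307) - 186845)/(49282 + 118273) = (153/(-307 - 53) - 186845)/(49282 + 118273) = (153/(-360) - 186845)/167555 = (153*(-1/360) - 186845)*(1/167555) = (-17/40 - 186845)*(1/167555) = -7473817/40*1/167555 = -7473817/6702200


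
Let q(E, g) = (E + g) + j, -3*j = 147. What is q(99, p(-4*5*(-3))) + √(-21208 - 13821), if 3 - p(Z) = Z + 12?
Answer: -19 + I*√35029 ≈ -19.0 + 187.16*I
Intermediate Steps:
j = -49 (j = -⅓*147 = -49)
p(Z) = -9 - Z (p(Z) = 3 - (Z + 12) = 3 - (12 + Z) = 3 + (-12 - Z) = -9 - Z)
q(E, g) = -49 + E + g (q(E, g) = (E + g) - 49 = -49 + E + g)
q(99, p(-4*5*(-3))) + √(-21208 - 13821) = (-49 + 99 + (-9 - (-4*5)*(-3))) + √(-21208 - 13821) = (-49 + 99 + (-9 - (-20)*(-3))) + √(-35029) = (-49 + 99 + (-9 - 1*60)) + I*√35029 = (-49 + 99 + (-9 - 60)) + I*√35029 = (-49 + 99 - 69) + I*√35029 = -19 + I*√35029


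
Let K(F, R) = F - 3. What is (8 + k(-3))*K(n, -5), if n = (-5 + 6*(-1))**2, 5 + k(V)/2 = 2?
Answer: 236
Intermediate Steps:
k(V) = -6 (k(V) = -10 + 2*2 = -10 + 4 = -6)
n = 121 (n = (-5 - 6)**2 = (-11)**2 = 121)
K(F, R) = -3 + F
(8 + k(-3))*K(n, -5) = (8 - 6)*(-3 + 121) = 2*118 = 236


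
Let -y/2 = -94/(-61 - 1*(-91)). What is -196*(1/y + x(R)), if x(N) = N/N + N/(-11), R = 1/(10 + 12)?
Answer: -1287916/5687 ≈ -226.47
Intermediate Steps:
R = 1/22 ≈ 0.045455
y = 94/15 (y = -(-188)/(-61 - 1*(-91)) = -(-188)/(-61 + 91) = -(-188)/30 = -2*(-47/15) = 94/15 ≈ 6.2667)
x(N) = 1 - N/11 (x(N) = 1 + N*(-1/11) = 1 - N/11)
-196*(1/y + x(R)) = -196*(1/(94/15) + (1 - 1/11*1/22)) = -196*(15/94 + (1 - 1/242)) = -196*(15/94 + 241/242) = -196*6571/5687 = -1287916/5687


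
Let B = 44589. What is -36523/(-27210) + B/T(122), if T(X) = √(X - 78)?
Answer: 36523/27210 + 44589*√11/22 ≈ 6723.4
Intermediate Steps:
T(X) = √(-78 + X)
-36523/(-27210) + B/T(122) = -36523/(-27210) + 44589/(√(-78 + 122)) = -36523*(-1/27210) + 44589/(√44) = 36523/27210 + 44589/((2*√11)) = 36523/27210 + 44589*(√11/22) = 36523/27210 + 44589*√11/22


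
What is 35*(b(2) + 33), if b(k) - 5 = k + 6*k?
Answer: 1820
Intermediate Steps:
b(k) = 5 + 7*k (b(k) = 5 + (k + 6*k) = 5 + 7*k)
35*(b(2) + 33) = 35*((5 + 7*2) + 33) = 35*((5 + 14) + 33) = 35*(19 + 33) = 35*52 = 1820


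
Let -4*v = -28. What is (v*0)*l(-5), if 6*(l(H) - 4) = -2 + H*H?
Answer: 0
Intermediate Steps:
v = 7 (v = -1/4*(-28) = 7)
l(H) = 11/3 + H**2/6 (l(H) = 4 + (-2 + H*H)/6 = 4 + (-2 + H**2)/6 = 4 + (-1/3 + H**2/6) = 11/3 + H**2/6)
(v*0)*l(-5) = (7*0)*(11/3 + (1/6)*(-5)**2) = 0*(11/3 + (1/6)*25) = 0*(11/3 + 25/6) = 0*(47/6) = 0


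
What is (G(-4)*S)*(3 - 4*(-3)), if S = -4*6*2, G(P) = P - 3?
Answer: 5040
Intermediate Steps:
G(P) = -3 + P
S = -48 (S = -24*2 = -48)
(G(-4)*S)*(3 - 4*(-3)) = ((-3 - 4)*(-48))*(3 - 4*(-3)) = (-7*(-48))*(3 + 12) = 336*15 = 5040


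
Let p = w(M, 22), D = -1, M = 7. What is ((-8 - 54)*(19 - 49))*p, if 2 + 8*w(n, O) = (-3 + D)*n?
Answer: -6975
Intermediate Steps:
w(n, O) = -1/4 - n/2 (w(n, O) = -1/4 + ((-3 - 1)*n)/8 = -1/4 + (-4*n)/8 = -1/4 - n/2)
p = -15/4 (p = -1/4 - 1/2*7 = -1/4 - 7/2 = -15/4 ≈ -3.7500)
((-8 - 54)*(19 - 49))*p = ((-8 - 54)*(19 - 49))*(-15/4) = -62*(-30)*(-15/4) = 1860*(-15/4) = -6975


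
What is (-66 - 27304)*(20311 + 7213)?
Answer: -753331880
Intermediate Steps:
(-66 - 27304)*(20311 + 7213) = -27370*27524 = -753331880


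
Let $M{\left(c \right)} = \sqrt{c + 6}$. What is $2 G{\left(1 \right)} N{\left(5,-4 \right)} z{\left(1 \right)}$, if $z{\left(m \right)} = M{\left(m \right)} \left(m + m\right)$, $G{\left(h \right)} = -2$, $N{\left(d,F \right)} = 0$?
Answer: $0$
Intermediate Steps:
$M{\left(c \right)} = \sqrt{6 + c}$
$z{\left(m \right)} = 2 m \sqrt{6 + m}$ ($z{\left(m \right)} = \sqrt{6 + m} \left(m + m\right) = \sqrt{6 + m} 2 m = 2 m \sqrt{6 + m}$)
$2 G{\left(1 \right)} N{\left(5,-4 \right)} z{\left(1 \right)} = 2 \left(-2\right) 0 \cdot 2 \cdot 1 \sqrt{6 + 1} = \left(-4\right) 0 \cdot 2 \cdot 1 \sqrt{7} = 0 \cdot 2 \sqrt{7} = 0$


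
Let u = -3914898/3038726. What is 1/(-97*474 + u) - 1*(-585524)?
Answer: 40904255470574249/69859229463 ≈ 5.8552e+5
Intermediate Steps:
u = -1957449/1519363 (u = -3914898*1/3038726 = -1957449/1519363 ≈ -1.2883)
1/(-97*474 + u) - 1*(-585524) = 1/(-97*474 - 1957449/1519363) - 1*(-585524) = 1/(-45978 - 1957449/1519363) + 585524 = 1/(-69859229463/1519363) + 585524 = -1519363/69859229463 + 585524 = 40904255470574249/69859229463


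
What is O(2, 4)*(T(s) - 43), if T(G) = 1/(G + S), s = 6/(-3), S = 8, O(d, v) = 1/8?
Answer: -257/48 ≈ -5.3542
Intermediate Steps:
O(d, v) = 1/8
s = -2 (s = 6*(-1/3) = -2)
T(G) = 1/(8 + G) (T(G) = 1/(G + 8) = 1/(8 + G))
O(2, 4)*(T(s) - 43) = (1/(8 - 2) - 43)/8 = (1/6 - 43)/8 = (1/8)*(-257/6) = -257/48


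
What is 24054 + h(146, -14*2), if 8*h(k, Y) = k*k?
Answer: 53437/2 ≈ 26719.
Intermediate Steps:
h(k, Y) = k**2/8 (h(k, Y) = (k*k)/8 = k**2/8)
24054 + h(146, -14*2) = 24054 + (1/8)*146**2 = 24054 + (1/8)*21316 = 24054 + 5329/2 = 53437/2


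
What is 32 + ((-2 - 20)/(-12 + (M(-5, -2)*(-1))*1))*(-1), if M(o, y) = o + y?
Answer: 138/5 ≈ 27.600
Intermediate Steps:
32 + ((-2 - 20)/(-12 + (M(-5, -2)*(-1))*1))*(-1) = 32 + ((-2 - 20)/(-12 + ((-5 - 2)*(-1))*1))*(-1) = 32 - 22/(-12 - 7*(-1)*1)*(-1) = 32 - 22/(-12 + 7*1)*(-1) = 32 - 22/(-12 + 7)*(-1) = 32 - 22/(-5)*(-1) = 32 - 22*(-1/5)*(-1) = 32 + (22/5)*(-1) = 32 - 22/5 = 138/5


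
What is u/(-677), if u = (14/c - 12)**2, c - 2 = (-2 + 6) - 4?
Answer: -25/677 ≈ -0.036928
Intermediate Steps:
c = 2 (c = 2 + ((-2 + 6) - 4) = 2 + (4 - 4) = 2 + 0 = 2)
u = 25 (u = (14/2 - 12)**2 = (14*(1/2) - 12)**2 = (7 - 12)**2 = (-5)**2 = 25)
u/(-677) = 25/(-677) = 25*(-1/677) = -25/677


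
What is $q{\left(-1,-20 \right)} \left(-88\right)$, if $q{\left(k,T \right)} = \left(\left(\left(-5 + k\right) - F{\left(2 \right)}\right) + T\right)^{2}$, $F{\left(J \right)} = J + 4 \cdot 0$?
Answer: $-68992$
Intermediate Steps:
$F{\left(J \right)} = J$ ($F{\left(J \right)} = J + 0 = J$)
$q{\left(k,T \right)} = \left(-7 + T + k\right)^{2}$ ($q{\left(k,T \right)} = \left(\left(\left(-5 + k\right) - 2\right) + T\right)^{2} = \left(\left(-7 + k\right) + T\right)^{2} = \left(-7 + T + k\right)^{2}$)
$q{\left(-1,-20 \right)} \left(-88\right) = \left(-7 - 20 - 1\right)^{2} \left(-88\right) = \left(-28\right)^{2} \left(-88\right) = 784 \left(-88\right) = -68992$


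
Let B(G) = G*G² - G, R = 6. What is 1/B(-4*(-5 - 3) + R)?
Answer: 1/54834 ≈ 1.8237e-5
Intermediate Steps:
B(G) = G³ - G
1/B(-4*(-5 - 3) + R) = 1/((-4*(-5 - 3) + 6)³ - (-4*(-5 - 3) + 6)) = 1/((-4*(-8) + 6)³ - (-4*(-8) + 6)) = 1/((32 + 6)³ - (32 + 6)) = 1/(38³ - 1*38) = 1/(54872 - 38) = 1/54834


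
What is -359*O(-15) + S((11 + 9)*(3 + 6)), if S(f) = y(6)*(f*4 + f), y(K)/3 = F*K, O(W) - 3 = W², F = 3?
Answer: -33252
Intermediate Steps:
O(W) = 3 + W²
y(K) = 9*K (y(K) = 3*(3*K) = 9*K)
S(f) = 270*f (S(f) = (9*6)*(f*4 + f) = 54*(4*f + f) = 54*(5*f) = 270*f)
-359*O(-15) + S((11 + 9)*(3 + 6)) = -359*(3 + (-15)²) + 270*((11 + 9)*(3 + 6)) = -359*(3 + 225) + 270*(20*9) = -359*228 + 270*180 = -81852 + 48600 = -33252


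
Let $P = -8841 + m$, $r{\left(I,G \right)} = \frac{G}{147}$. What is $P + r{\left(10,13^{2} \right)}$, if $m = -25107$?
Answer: $- \frac{4990187}{147} \approx -33947.0$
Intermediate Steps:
$r{\left(I,G \right)} = \frac{G}{147}$ ($r{\left(I,G \right)} = G \frac{1}{147} = \frac{G}{147}$)
$P = -33948$ ($P = -8841 - 25107 = -33948$)
$P + r{\left(10,13^{2} \right)} = -33948 + \frac{13^{2}}{147} = -33948 + \frac{1}{147} \cdot 169 = -33948 + \frac{169}{147} = - \frac{4990187}{147}$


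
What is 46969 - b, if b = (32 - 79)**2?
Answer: 44760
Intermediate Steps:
b = 2209 (b = (-47)**2 = 2209)
46969 - b = 46969 - 1*2209 = 46969 - 2209 = 44760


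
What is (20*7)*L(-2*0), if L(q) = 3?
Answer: 420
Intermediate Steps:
(20*7)*L(-2*0) = (20*7)*3 = 140*3 = 420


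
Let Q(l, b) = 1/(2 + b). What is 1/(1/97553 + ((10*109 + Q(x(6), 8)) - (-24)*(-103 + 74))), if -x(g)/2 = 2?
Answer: 975530/384456383 ≈ 0.0025374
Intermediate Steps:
x(g) = -4 (x(g) = -2*2 = -4)
1/(1/97553 + ((10*109 + Q(x(6), 8)) - (-24)*(-103 + 74))) = 1/(1/97553 + ((10*109 + 1/(2 + 8)) - (-24)*(-103 + 74))) = 1/(1/97553 + ((1090 + 1/10) - (-24)*(-29))) = 1/(1/97553 + ((1090 + ⅒) - 1*696)) = 1/(1/97553 + (10901/10 - 696)) = 1/(1/97553 + 3941/10) = 1/(384456383/975530) = 975530/384456383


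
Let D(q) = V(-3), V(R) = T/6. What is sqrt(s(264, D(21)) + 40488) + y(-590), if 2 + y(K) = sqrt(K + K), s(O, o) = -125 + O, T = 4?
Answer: -2 + sqrt(40627) + 2*I*sqrt(295) ≈ 199.56 + 34.351*I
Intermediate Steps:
V(R) = 2/3 (V(R) = 4/6 = 4*(1/6) = 2/3)
D(q) = 2/3
y(K) = -2 + sqrt(2)*sqrt(K) (y(K) = -2 + sqrt(K + K) = -2 + sqrt(2*K) = -2 + sqrt(2)*sqrt(K))
sqrt(s(264, D(21)) + 40488) + y(-590) = sqrt((-125 + 264) + 40488) + (-2 + sqrt(2)*sqrt(-590)) = sqrt(139 + 40488) + (-2 + sqrt(2)*(I*sqrt(590))) = sqrt(40627) + (-2 + 2*I*sqrt(295)) = -2 + sqrt(40627) + 2*I*sqrt(295)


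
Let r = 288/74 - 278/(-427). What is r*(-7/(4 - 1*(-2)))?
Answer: -35887/6771 ≈ -5.3001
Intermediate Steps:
r = 71774/15799 (r = 288*(1/74) - 278*(-1/427) = 144/37 + 278/427 = 71774/15799 ≈ 4.5429)
r*(-7/(4 - 1*(-2))) = 71774*(-7/(4 - 1*(-2)))/15799 = 71774*(-7/(4 + 2))/15799 = 71774*(-7/6)/15799 = 71774*(-7*⅙)/15799 = (71774/15799)*(-7/6) = -35887/6771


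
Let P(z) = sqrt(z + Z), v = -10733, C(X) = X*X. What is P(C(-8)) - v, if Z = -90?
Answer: 10733 + I*sqrt(26) ≈ 10733.0 + 5.099*I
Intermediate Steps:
C(X) = X**2
P(z) = sqrt(-90 + z) (P(z) = sqrt(z - 90) = sqrt(-90 + z))
P(C(-8)) - v = sqrt(-90 + (-8)**2) - 1*(-10733) = sqrt(-90 + 64) + 10733 = sqrt(-26) + 10733 = I*sqrt(26) + 10733 = 10733 + I*sqrt(26)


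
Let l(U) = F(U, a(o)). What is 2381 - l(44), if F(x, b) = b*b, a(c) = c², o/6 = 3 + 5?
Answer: -5306035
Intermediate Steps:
o = 48 (o = 6*(3 + 5) = 6*8 = 48)
F(x, b) = b²
l(U) = 5308416 (l(U) = (48²)² = 2304² = 5308416)
2381 - l(44) = 2381 - 1*5308416 = 2381 - 5308416 = -5306035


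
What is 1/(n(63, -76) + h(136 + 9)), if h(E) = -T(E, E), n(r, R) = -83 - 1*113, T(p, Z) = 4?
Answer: -1/200 ≈ -0.0050000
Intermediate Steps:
n(r, R) = -196 (n(r, R) = -83 - 113 = -196)
h(E) = -4 (h(E) = -1*4 = -4)
1/(n(63, -76) + h(136 + 9)) = 1/(-196 - 4) = 1/(-200) = -1/200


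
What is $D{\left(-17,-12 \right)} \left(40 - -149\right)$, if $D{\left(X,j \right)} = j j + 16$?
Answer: $30240$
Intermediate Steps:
$D{\left(X,j \right)} = 16 + j^{2}$ ($D{\left(X,j \right)} = j^{2} + 16 = 16 + j^{2}$)
$D{\left(-17,-12 \right)} \left(40 - -149\right) = \left(16 + \left(-12\right)^{2}\right) \left(40 - -149\right) = \left(16 + 144\right) \left(40 + 149\right) = 160 \cdot 189 = 30240$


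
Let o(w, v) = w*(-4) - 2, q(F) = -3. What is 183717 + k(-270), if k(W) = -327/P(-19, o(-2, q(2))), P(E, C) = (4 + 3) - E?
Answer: 4776315/26 ≈ 1.8370e+5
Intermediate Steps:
o(w, v) = -2 - 4*w (o(w, v) = -4*w - 2 = -2 - 4*w)
P(E, C) = 7 - E
k(W) = -327/26 (k(W) = -327/(7 - 1*(-19)) = -327/(7 + 19) = -327/26)
183717 + k(-270) = 183717 - 327/26 = 4776315/26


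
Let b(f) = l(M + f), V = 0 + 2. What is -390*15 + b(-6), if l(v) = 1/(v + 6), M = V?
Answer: -11699/2 ≈ -5849.5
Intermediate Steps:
V = 2
M = 2
l(v) = 1/(6 + v)
b(f) = 1/(8 + f) (b(f) = 1/(6 + (2 + f)) = 1/(8 + f))
-390*15 + b(-6) = -390*15 + 1/(8 - 6) = -130*45 + 1/2 = -5850 + ½ = -11699/2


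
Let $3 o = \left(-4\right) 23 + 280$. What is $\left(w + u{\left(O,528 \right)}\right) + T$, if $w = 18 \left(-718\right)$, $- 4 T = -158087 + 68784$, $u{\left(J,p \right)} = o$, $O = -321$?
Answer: $\frac{113573}{12} \approx 9464.4$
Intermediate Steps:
$o = \frac{188}{3}$ ($o = \frac{\left(-4\right) 23 + 280}{3} = \frac{-92 + 280}{3} = \frac{1}{3} \cdot 188 = \frac{188}{3} \approx 62.667$)
$u{\left(J,p \right)} = \frac{188}{3}$
$T = \frac{89303}{4}$ ($T = - \frac{-158087 + 68784}{4} = \left(- \frac{1}{4}\right) \left(-89303\right) = \frac{89303}{4} \approx 22326.0$)
$w = -12924$
$\left(w + u{\left(O,528 \right)}\right) + T = \left(-12924 + \frac{188}{3}\right) + \frac{89303}{4} = - \frac{38584}{3} + \frac{89303}{4} = \frac{113573}{12}$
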